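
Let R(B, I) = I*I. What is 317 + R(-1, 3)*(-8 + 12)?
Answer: 353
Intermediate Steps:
R(B, I) = I²
317 + R(-1, 3)*(-8 + 12) = 317 + 3²*(-8 + 12) = 317 + 9*4 = 317 + 36 = 353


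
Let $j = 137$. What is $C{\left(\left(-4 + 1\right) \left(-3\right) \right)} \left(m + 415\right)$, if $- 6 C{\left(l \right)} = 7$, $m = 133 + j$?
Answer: $- \frac{4795}{6} \approx -799.17$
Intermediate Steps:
$m = 270$ ($m = 133 + 137 = 270$)
$C{\left(l \right)} = - \frac{7}{6}$ ($C{\left(l \right)} = \left(- \frac{1}{6}\right) 7 = - \frac{7}{6}$)
$C{\left(\left(-4 + 1\right) \left(-3\right) \right)} \left(m + 415\right) = - \frac{7 \left(270 + 415\right)}{6} = \left(- \frac{7}{6}\right) 685 = - \frac{4795}{6}$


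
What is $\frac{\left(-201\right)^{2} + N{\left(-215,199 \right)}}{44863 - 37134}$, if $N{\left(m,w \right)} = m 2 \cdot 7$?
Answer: $\frac{37391}{7729} \approx 4.8378$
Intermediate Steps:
$N{\left(m,w \right)} = 14 m$ ($N{\left(m,w \right)} = 2 m 7 = 14 m$)
$\frac{\left(-201\right)^{2} + N{\left(-215,199 \right)}}{44863 - 37134} = \frac{\left(-201\right)^{2} + 14 \left(-215\right)}{44863 - 37134} = \frac{40401 - 3010}{7729} = 37391 \cdot \frac{1}{7729} = \frac{37391}{7729}$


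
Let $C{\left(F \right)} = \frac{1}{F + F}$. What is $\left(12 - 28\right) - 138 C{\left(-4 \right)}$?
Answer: $\frac{5}{4} \approx 1.25$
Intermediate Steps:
$C{\left(F \right)} = \frac{1}{2 F}$
$\left(12 - 28\right) - 138 C{\left(-4 \right)} = \left(12 - 28\right) - 138 \frac{1}{2 \left(-4\right)} = -16 - 138 \cdot \frac{1}{2} \left(- \frac{1}{4}\right) = -16 - - \frac{69}{4} = -16 + \frac{69}{4} = \frac{5}{4}$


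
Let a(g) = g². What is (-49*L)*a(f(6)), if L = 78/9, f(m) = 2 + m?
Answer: -81536/3 ≈ -27179.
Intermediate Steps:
L = 26/3 (L = 78*(⅑) = 26/3 ≈ 8.6667)
(-49*L)*a(f(6)) = (-49*26/3)*(2 + 6)² = -1274/3*8² = -1274/3*64 = -81536/3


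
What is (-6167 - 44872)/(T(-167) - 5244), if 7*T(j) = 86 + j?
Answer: 119091/12263 ≈ 9.7114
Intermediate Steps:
T(j) = 86/7 + j/7 (T(j) = (86 + j)/7 = 86/7 + j/7)
(-6167 - 44872)/(T(-167) - 5244) = (-6167 - 44872)/((86/7 + (⅐)*(-167)) - 5244) = -51039/((86/7 - 167/7) - 5244) = -51039/(-81/7 - 5244) = -51039/(-36789/7) = -51039*(-7/36789) = 119091/12263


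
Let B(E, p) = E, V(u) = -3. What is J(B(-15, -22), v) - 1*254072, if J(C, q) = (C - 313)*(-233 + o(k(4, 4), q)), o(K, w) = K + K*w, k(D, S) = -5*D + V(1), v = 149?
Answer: 953952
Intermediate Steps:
k(D, S) = -3 - 5*D (k(D, S) = -5*D - 3 = -3 - 5*D)
J(C, q) = (-313 + C)*(-256 - 23*q) (J(C, q) = (C - 313)*(-233 + (-3 - 5*4)*(1 + q)) = (-313 + C)*(-233 + (-3 - 20)*(1 + q)) = (-313 + C)*(-233 - 23*(1 + q)) = (-313 + C)*(-233 + (-23 - 23*q)) = (-313 + C)*(-256 - 23*q))
J(B(-15, -22), v) - 1*254072 = (80128 - 256*(-15) + 7199*149 - 23*(-15)*149) - 1*254072 = (80128 + 3840 + 1072651 + 51405) - 254072 = 1208024 - 254072 = 953952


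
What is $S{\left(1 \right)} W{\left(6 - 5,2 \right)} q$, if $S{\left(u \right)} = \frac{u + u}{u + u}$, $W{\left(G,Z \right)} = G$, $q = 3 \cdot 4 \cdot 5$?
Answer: $60$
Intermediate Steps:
$q = 60$ ($q = 12 \cdot 5 = 60$)
$S{\left(u \right)} = 1$ ($S{\left(u \right)} = \frac{2 u}{2 u} = 2 u \frac{1}{2 u} = 1$)
$S{\left(1 \right)} W{\left(6 - 5,2 \right)} q = 1 \left(6 - 5\right) 60 = 1 \cdot 1 \cdot 60 = 1 \cdot 60 = 60$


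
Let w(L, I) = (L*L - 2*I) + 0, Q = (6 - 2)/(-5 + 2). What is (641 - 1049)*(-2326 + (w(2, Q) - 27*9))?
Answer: 1045432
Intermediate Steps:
Q = -4/3 (Q = 4/(-3) = 4*(-⅓) = -4/3 ≈ -1.3333)
w(L, I) = L² - 2*I (w(L, I) = (L² - 2*I) + 0 = L² - 2*I)
(641 - 1049)*(-2326 + (w(2, Q) - 27*9)) = (641 - 1049)*(-2326 + ((2² - 2*(-4/3)) - 27*9)) = -408*(-2326 + ((4 + 8/3) - 243)) = -408*(-2326 + (20/3 - 243)) = -408*(-2326 - 709/3) = -408*(-7687/3) = 1045432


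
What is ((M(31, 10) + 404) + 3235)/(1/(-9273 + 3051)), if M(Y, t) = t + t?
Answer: -22766298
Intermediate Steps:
M(Y, t) = 2*t
((M(31, 10) + 404) + 3235)/(1/(-9273 + 3051)) = ((2*10 + 404) + 3235)/(1/(-9273 + 3051)) = ((20 + 404) + 3235)/(1/(-6222)) = (424 + 3235)/(-1/6222) = 3659*(-6222) = -22766298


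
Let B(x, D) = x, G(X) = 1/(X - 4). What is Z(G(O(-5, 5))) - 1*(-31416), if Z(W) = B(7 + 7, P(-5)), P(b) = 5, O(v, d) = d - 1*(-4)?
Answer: 31430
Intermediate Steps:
O(v, d) = 4 + d (O(v, d) = d + 4 = 4 + d)
G(X) = 1/(-4 + X)
Z(W) = 14 (Z(W) = 7 + 7 = 14)
Z(G(O(-5, 5))) - 1*(-31416) = 14 - 1*(-31416) = 14 + 31416 = 31430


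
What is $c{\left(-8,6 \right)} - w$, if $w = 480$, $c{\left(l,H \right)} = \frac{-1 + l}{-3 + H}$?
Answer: $-483$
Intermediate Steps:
$c{\left(l,H \right)} = \frac{-1 + l}{-3 + H}$
$c{\left(-8,6 \right)} - w = \frac{-1 - 8}{-3 + 6} - 480 = \frac{1}{3} \left(-9\right) - 480 = -3 - 480 = -483$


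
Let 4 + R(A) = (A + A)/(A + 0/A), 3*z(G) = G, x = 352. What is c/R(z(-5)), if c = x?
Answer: -176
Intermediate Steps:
z(G) = G/3
R(A) = -2 (R(A) = -4 + (A + A)/(A + 0/A) = -4 + (2*A)/(A + 0) = -4 + (2*A)/A = -4 + 2 = -2)
c = 352
c/R(z(-5)) = 352/(-2) = 352*(-½) = -176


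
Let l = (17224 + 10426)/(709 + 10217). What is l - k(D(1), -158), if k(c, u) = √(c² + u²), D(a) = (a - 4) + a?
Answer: 13825/5463 - 2*√6242 ≈ -155.48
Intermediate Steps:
D(a) = -4 + 2*a (D(a) = (-4 + a) + a = -4 + 2*a)
l = 13825/5463 (l = 27650/10926 = 27650*(1/10926) = 13825/5463 ≈ 2.5307)
l - k(D(1), -158) = 13825/5463 - √((-4 + 2*1)² + (-158)²) = 13825/5463 - √((-4 + 2)² + 24964) = 13825/5463 - √((-2)² + 24964) = 13825/5463 - √(4 + 24964) = 13825/5463 - √24968 = 13825/5463 - 2*√6242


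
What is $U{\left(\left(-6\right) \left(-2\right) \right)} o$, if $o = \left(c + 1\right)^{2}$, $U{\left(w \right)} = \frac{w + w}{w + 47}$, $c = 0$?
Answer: $\frac{24}{59} \approx 0.40678$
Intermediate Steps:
$U{\left(w \right)} = \frac{2 w}{47 + w}$
$o = 1$ ($o = \left(0 + 1\right)^{2} = 1^{2} = 1$)
$U{\left(\left(-6\right) \left(-2\right) \right)} o = \frac{2 \left(\left(-6\right) \left(-2\right)\right)}{47 - -12} \cdot 1 = 2 \cdot 12 \frac{1}{47 + 12} \cdot 1 = 2 \cdot 12 \cdot \frac{1}{59} \cdot 1 = \frac{24}{59} \cdot 1 = \frac{24}{59}$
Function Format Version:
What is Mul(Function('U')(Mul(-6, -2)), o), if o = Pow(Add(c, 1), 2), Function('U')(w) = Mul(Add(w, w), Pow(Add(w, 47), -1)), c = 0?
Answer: Rational(24, 59) ≈ 0.40678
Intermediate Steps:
Function('U')(w) = Mul(2, w, Pow(Add(47, w), -1)) (Function('U')(w) = Mul(Mul(2, w), Pow(Add(47, w), -1)) = Mul(2, w, Pow(Add(47, w), -1)))
o = 1 (o = Pow(Add(0, 1), 2) = Pow(1, 2) = 1)
Mul(Function('U')(Mul(-6, -2)), o) = Mul(Mul(2, Mul(-6, -2), Pow(Add(47, Mul(-6, -2)), -1)), 1) = Mul(Mul(2, 12, Pow(Add(47, 12), -1)), 1) = Mul(Mul(2, 12, Pow(59, -1)), 1) = Mul(Mul(2, 12, Rational(1, 59)), 1) = Mul(Rational(24, 59), 1) = Rational(24, 59)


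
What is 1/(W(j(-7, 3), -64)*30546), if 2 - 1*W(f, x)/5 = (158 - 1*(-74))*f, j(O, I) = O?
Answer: 1/248338980 ≈ 4.0268e-9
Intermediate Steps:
W(f, x) = 10 - 1160*f (W(f, x) = 10 - 5*(158 - 1*(-74))*f = 10 - 5*(158 + 74)*f = 10 - 1160*f)
1/(W(j(-7, 3), -64)*30546) = 1/((10 - 1160*(-7))*30546) = (1/30546)/(10 + 8120) = (1/30546)/8130 = (1/8130)*(1/30546) = 1/248338980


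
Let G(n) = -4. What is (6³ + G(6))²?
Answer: 44944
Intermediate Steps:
(6³ + G(6))² = (6³ - 4)² = (216 - 4)² = 212² = 44944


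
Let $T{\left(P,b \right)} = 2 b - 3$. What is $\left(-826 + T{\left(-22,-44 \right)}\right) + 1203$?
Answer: $286$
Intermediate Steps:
$T{\left(P,b \right)} = -3 + 2 b$
$\left(-826 + T{\left(-22,-44 \right)}\right) + 1203 = \left(-826 + \left(-3 + 2 \left(-44\right)\right)\right) + 1203 = \left(-826 - 91\right) + 1203 = -917 + 1203 = 286$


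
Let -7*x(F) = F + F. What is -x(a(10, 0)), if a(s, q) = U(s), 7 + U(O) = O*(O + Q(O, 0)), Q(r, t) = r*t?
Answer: 186/7 ≈ 26.571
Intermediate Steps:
U(O) = -7 + O² (U(O) = -7 + O*(O + O*0) = -7 + O*(O + 0) = -7 + O*O = -7 + O²)
a(s, q) = -7 + s²
x(F) = -2*F/7 (x(F) = -(F + F)/7 = -2*F/7)
-x(a(10, 0)) = -(-2)*(-7 + 10²)/7 = -(-2)*(-7 + 100)/7 = -(-2)*93/7 = -1*(-186/7) = 186/7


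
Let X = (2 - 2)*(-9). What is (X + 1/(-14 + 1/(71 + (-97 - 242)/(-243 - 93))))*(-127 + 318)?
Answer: -1540415/112798 ≈ -13.656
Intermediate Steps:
X = 0 (X = 0*(-9) = 0)
(X + 1/(-14 + 1/(71 + (-97 - 242)/(-243 - 93))))*(-127 + 318) = (0 + 1/(-14 + 1/(71 + (-97 - 242)/(-243 - 93))))*(-127 + 318) = (0 + 1/(-14 + 1/(71 - 339/(-336))))*191 = (0 + 1/(-14 + 1/(71 - 339*(-1/336))))*191 = (0 + 1/(-14 + 1/(71 + 113/112)))*191 = (0 + 1/(-14 + 1/(8065/112)))*191 = (0 + 1/(-14 + 112/8065))*191 = (0 + 1/(-112798/8065))*191 = (0 - 8065/112798)*191 = -8065/112798*191 = -1540415/112798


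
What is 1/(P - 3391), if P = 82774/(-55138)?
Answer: -27569/93527866 ≈ -0.00029477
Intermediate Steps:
P = -41387/27569 (P = 82774*(-1/55138) = -41387/27569 ≈ -1.5012)
1/(P - 3391) = 1/(-41387/27569 - 3391) = 1/(-93527866/27569) = -27569/93527866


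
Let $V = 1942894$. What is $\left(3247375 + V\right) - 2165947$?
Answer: $3024322$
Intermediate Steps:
$\left(3247375 + V\right) - 2165947 = \left(3247375 + 1942894\right) - 2165947 = 5190269 - 2165947 = 3024322$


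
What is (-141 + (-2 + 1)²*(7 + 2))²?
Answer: 17424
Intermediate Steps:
(-141 + (-2 + 1)²*(7 + 2))² = (-141 + (-1)²*9)² = (-141 + 1*9)² = (-141 + 9)² = (-132)² = 17424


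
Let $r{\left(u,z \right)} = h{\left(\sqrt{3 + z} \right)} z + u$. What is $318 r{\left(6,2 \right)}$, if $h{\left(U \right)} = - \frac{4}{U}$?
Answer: $1908 - \frac{2544 \sqrt{5}}{5} \approx 770.29$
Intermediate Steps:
$r{\left(u,z \right)} = u - \frac{4 z}{\sqrt{3 + z}}$ ($r{\left(u,z \right)} = - \frac{4}{\sqrt{3 + z}} z + u = - \frac{4 z}{\sqrt{3 + z}} + u = u - \frac{4 z}{\sqrt{3 + z}}$)
$318 r{\left(6,2 \right)} = 318 \left(6 - \frac{8}{\sqrt{3 + 2}}\right) = 318 \left(6 - \frac{8}{\sqrt{5}}\right) = 318 \left(6 - 8 \frac{\sqrt{5}}{5}\right) = 318 \left(6 - \frac{8 \sqrt{5}}{5}\right) = 1908 - \frac{2544 \sqrt{5}}{5}$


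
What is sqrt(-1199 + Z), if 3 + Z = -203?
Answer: I*sqrt(1405) ≈ 37.483*I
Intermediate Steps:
Z = -206 (Z = -3 - 203 = -206)
sqrt(-1199 + Z) = sqrt(-1199 - 206) = sqrt(-1405) = I*sqrt(1405)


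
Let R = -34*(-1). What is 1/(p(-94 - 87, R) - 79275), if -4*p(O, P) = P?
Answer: -2/158567 ≈ -1.2613e-5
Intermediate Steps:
R = 34
p(O, P) = -P/4
1/(p(-94 - 87, R) - 79275) = 1/(-¼*34 - 79275) = 1/(-17/2 - 79275) = 1/(-158567/2) = -2/158567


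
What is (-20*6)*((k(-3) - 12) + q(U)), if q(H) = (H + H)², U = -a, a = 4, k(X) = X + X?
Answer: -5520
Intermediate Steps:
k(X) = 2*X
U = -4 (U = -1*4 = -4)
q(H) = 4*H² (q(H) = (2*H)² = 4*H²)
(-20*6)*((k(-3) - 12) + q(U)) = (-20*6)*((2*(-3) - 12) + 4*(-4)²) = -120*((-6 - 12) + 4*16) = -120*(-18 + 64) = -120*46 = -5520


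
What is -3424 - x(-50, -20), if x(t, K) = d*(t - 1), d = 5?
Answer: -3169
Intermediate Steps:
x(t, K) = -5 + 5*t (x(t, K) = 5*(t - 1) = 5*(-1 + t) = -5 + 5*t)
-3424 - x(-50, -20) = -3424 - (-5 + 5*(-50)) = -3424 - (-5 - 250) = -3424 - 1*(-255) = -3424 + 255 = -3169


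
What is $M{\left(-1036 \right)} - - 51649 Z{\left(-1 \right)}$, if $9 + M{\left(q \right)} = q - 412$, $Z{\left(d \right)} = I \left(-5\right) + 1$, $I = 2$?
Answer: $-466298$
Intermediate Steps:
$Z{\left(d \right)} = -9$ ($Z{\left(d \right)} = 2 \left(-5\right) + 1 = -10 + 1 = -9$)
$M{\left(q \right)} = -421 + q$ ($M{\left(q \right)} = -9 + \left(q - 412\right) = -9 + \left(-412 + q\right) = -421 + q$)
$M{\left(-1036 \right)} - - 51649 Z{\left(-1 \right)} = \left(-421 - 1036\right) - \left(-51649\right) \left(-9\right) = -1457 - 464841 = -466298$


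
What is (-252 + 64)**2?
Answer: 35344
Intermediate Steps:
(-252 + 64)**2 = (-188)**2 = 35344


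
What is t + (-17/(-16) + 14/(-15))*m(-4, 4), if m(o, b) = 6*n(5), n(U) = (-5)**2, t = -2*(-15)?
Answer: 395/8 ≈ 49.375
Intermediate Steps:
t = 30
n(U) = 25
m(o, b) = 150 (m(o, b) = 6*25 = 150)
t + (-17/(-16) + 14/(-15))*m(-4, 4) = 30 + (-17/(-16) + 14/(-15))*150 = 30 + (-17*(-1/16) + 14*(-1/15))*150 = 30 + (17/16 - 14/15)*150 = 30 + (31/240)*150 = 30 + 155/8 = 395/8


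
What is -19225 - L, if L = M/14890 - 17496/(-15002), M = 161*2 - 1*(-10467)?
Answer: -2147449321259/111689890 ≈ -19227.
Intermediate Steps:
M = 10789 (M = 322 + 10467 = 10789)
L = 211186009/111689890 (L = 10789/14890 - 17496/(-15002) = 10789*(1/14890) - 17496*(-1/15002) = 10789/14890 + 8748/7501 = 211186009/111689890 ≈ 1.8908)
-19225 - L = -19225 - 1*211186009/111689890 = -19225 - 211186009/111689890 = -2147449321259/111689890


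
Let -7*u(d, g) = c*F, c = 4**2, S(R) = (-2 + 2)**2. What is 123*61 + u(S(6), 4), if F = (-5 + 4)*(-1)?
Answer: 52505/7 ≈ 7500.7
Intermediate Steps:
S(R) = 0 (S(R) = 0**2 = 0)
c = 16
F = 1 (F = -1*(-1) = 1)
u(d, g) = -16/7
123*61 + u(S(6), 4) = 123*61 - 16/7 = 7503 - 16/7 = 52505/7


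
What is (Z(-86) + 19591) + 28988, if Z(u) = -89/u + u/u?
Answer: 4177969/86 ≈ 48581.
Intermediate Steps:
Z(u) = 1 - 89/u (Z(u) = -89/u + 1 = 1 - 89/u)
(Z(-86) + 19591) + 28988 = ((-89 - 86)/(-86) + 19591) + 28988 = (-1/86*(-175) + 19591) + 28988 = (175/86 + 19591) + 28988 = 1685001/86 + 28988 = 4177969/86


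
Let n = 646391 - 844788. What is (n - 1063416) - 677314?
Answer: -1939127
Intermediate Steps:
n = -198397
(n - 1063416) - 677314 = (-198397 - 1063416) - 677314 = -1261813 - 677314 = -1939127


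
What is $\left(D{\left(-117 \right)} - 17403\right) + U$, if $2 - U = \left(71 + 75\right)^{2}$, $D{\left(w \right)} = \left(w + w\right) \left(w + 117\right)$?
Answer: $-38717$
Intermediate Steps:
$D{\left(w \right)} = 2 w \left(117 + w\right)$
$U = -21314$ ($U = 2 - \left(71 + 75\right)^{2} = 2 - 146^{2} = 2 - 21316 = -21314$)
$\left(D{\left(-117 \right)} - 17403\right) + U = \left(2 \left(-117\right) \left(117 - 117\right) - 17403\right) - 21314 = \left(2 \left(-117\right) 0 - 17403\right) - 21314 = \left(0 - 17403\right) - 21314 = -17403 - 21314 = -38717$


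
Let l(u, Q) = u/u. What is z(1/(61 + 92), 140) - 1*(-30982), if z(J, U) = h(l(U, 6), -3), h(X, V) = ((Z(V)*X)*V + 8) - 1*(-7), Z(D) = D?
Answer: 31006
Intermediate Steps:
l(u, Q) = 1
h(X, V) = 15 + X*V**2 (h(X, V) = ((V*X)*V + 8) - 1*(-7) = (X*V**2 + 8) + 7 = (8 + X*V**2) + 7 = 15 + X*V**2)
z(J, U) = 24 (z(J, U) = 15 + 1*(-3)**2 = 15 + 1*9 = 15 + 9 = 24)
z(1/(61 + 92), 140) - 1*(-30982) = 24 - 1*(-30982) = 24 + 30982 = 31006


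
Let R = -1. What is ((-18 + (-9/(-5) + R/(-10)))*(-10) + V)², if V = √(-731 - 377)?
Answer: 24813 + 644*I*√277 ≈ 24813.0 + 10718.0*I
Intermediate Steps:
V = 2*I*√277 (V = √(-1108) = 2*I*√277 ≈ 33.287*I)
((-18 + (-9/(-5) + R/(-10)))*(-10) + V)² = ((-18 + (-9/(-5) - 1/(-10)))*(-10) + 2*I*√277)² = ((-18 + (-9*(-⅕) - 1*(-⅒)))*(-10) + 2*I*√277)² = ((-18 + (9/5 + ⅒))*(-10) + 2*I*√277)² = ((-18 + 19/10)*(-10) + 2*I*√277)² = (-161/10*(-10) + 2*I*√277)² = (161 + 2*I*√277)²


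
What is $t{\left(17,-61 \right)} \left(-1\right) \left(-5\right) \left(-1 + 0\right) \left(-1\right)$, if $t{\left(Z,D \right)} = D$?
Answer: $-305$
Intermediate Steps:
$t{\left(17,-61 \right)} \left(-1\right) \left(-5\right) \left(-1 + 0\right) \left(-1\right) = - 61 \left(-1\right) \left(-5\right) \left(-1 + 0\right) \left(-1\right) = - 61 \cdot 5 \left(-1\right) \left(-1\right) = - 61 \left(\left(-5\right) \left(-1\right)\right) = \left(-61\right) 5 = -305$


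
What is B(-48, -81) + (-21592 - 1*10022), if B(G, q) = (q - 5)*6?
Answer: -32130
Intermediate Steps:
B(G, q) = -30 + 6*q (B(G, q) = (-5 + q)*6 = -30 + 6*q)
B(-48, -81) + (-21592 - 1*10022) = (-30 + 6*(-81)) + (-21592 - 1*10022) = (-30 - 486) + (-21592 - 10022) = -516 - 31614 = -32130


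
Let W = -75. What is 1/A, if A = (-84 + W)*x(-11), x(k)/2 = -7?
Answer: 1/2226 ≈ 0.00044924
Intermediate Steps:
x(k) = -14 (x(k) = 2*(-7) = -14)
A = 2226 (A = (-84 - 75)*(-14) = -159*(-14) = 2226)
1/A = 1/2226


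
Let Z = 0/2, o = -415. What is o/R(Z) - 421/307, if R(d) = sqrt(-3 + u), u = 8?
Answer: -421/307 - 83*sqrt(5) ≈ -186.97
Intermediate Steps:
Z = 0 (Z = 0*(1/2) = 0)
R(d) = sqrt(5) (R(d) = sqrt(-3 + 8) = sqrt(5))
o/R(Z) - 421/307 = -415*sqrt(5)/5 - 421/307 = -83*sqrt(5) - 421*1/307 = -83*sqrt(5) - 421/307 = -421/307 - 83*sqrt(5)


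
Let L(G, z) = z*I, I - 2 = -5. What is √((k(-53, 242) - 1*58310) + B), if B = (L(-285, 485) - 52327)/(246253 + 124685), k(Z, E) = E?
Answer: I*√1997471600182227/185469 ≈ 240.97*I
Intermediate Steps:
I = -3 (I = 2 - 5 = -3)
L(G, z) = -3*z (L(G, z) = z*(-3) = -3*z)
B = -26891/185469 (B = (-3*485 - 52327)/(246253 + 124685) = (-1455 - 52327)/370938 = -53782*1/370938 = -26891/185469 ≈ -0.14499)
√((k(-53, 242) - 1*58310) + B) = √((242 - 1*58310) - 26891/185469) = √((242 - 58310) - 26891/185469) = √(-58068 - 26891/185469) = √(-10769840783/185469) = I*√1997471600182227/185469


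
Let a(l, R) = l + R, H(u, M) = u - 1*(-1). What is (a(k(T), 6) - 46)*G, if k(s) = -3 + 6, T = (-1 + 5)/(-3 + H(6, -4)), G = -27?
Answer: 999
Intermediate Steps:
H(u, M) = 1 + u (H(u, M) = u + 1 = 1 + u)
T = 1 (T = (-1 + 5)/(-3 + (1 + 6)) = 4/(-3 + 7) = 4/4 = 4*(¼) = 1)
k(s) = 3
a(l, R) = R + l
(a(k(T), 6) - 46)*G = ((6 + 3) - 46)*(-27) = (9 - 46)*(-27) = -37*(-27) = 999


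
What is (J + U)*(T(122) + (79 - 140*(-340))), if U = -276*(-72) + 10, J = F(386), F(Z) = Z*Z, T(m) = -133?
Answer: 8029473388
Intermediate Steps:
F(Z) = Z²
J = 148996 (J = 386² = 148996)
U = 19882 (U = 19872 + 10 = 19882)
(J + U)*(T(122) + (79 - 140*(-340))) = (148996 + 19882)*(-133 + (79 - 140*(-340))) = 168878*(-133 + (79 + 47600)) = 168878*(-133 + 47679) = 168878*47546 = 8029473388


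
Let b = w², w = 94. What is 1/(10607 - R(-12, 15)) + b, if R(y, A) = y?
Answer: 93829485/10619 ≈ 8836.0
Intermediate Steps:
b = 8836 (b = 94² = 8836)
1/(10607 - R(-12, 15)) + b = 1/(10607 - 1*(-12)) + 8836 = 1/(10607 + 12) + 8836 = 1/10619 + 8836 = 93829485/10619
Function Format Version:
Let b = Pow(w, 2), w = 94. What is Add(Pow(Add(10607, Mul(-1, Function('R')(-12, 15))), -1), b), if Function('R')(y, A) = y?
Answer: Rational(93829485, 10619) ≈ 8836.0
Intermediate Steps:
b = 8836 (b = Pow(94, 2) = 8836)
Add(Pow(Add(10607, Mul(-1, Function('R')(-12, 15))), -1), b) = Add(Pow(Add(10607, Mul(-1, -12)), -1), 8836) = Add(Pow(Add(10607, 12), -1), 8836) = Add(Pow(10619, -1), 8836) = Add(Rational(1, 10619), 8836) = Rational(93829485, 10619)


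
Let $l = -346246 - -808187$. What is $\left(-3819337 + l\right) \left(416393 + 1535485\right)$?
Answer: $-6553227389688$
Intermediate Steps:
$l = 461941$ ($l = -346246 + 808187 = 461941$)
$\left(-3819337 + l\right) \left(416393 + 1535485\right) = \left(-3819337 + 461941\right) \left(416393 + 1535485\right) = \left(-3357396\right) 1951878 = -6553227389688$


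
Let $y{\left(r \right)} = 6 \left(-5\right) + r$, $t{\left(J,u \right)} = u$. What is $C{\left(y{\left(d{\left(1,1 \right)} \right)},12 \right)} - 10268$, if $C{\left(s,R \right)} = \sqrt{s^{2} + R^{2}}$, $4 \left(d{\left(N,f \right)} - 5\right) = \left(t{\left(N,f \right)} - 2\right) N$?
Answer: $-10268 + \frac{\sqrt{12505}}{4} \approx -10240.0$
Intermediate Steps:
$d{\left(N,f \right)} = 5 + \frac{N \left(-2 + f\right)}{4}$ ($d{\left(N,f \right)} = 5 + \frac{\left(f - 2\right) N}{4} = 5 + \frac{\left(-2 + f\right) N}{4} = 5 + \frac{N \left(-2 + f\right)}{4}$)
$y{\left(r \right)} = -30 + r$
$C{\left(s,R \right)} = \sqrt{R^{2} + s^{2}}$
$C{\left(y{\left(d{\left(1,1 \right)} \right)},12 \right)} - 10268 = \sqrt{12^{2} + \left(-30 + \left(5 - \frac{1}{2} + \frac{1}{4} \cdot 1 \cdot 1\right)\right)^{2}} - 10268 = \sqrt{144 + \left(-30 + \left(5 - \frac{1}{2} + \frac{1}{4}\right)\right)^{2}} - 10268 = \sqrt{144 + \left(-30 + \frac{19}{4}\right)^{2}} - 10268 = \sqrt{144 + \left(- \frac{101}{4}\right)^{2}} - 10268 = \sqrt{144 + \frac{10201}{16}} - 10268 = \sqrt{\frac{12505}{16}} - 10268 = \frac{\sqrt{12505}}{4} - 10268 = -10268 + \frac{\sqrt{12505}}{4}$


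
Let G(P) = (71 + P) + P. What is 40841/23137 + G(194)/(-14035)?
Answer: 562583552/324727795 ≈ 1.7325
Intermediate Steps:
G(P) = 71 + 2*P
40841/23137 + G(194)/(-14035) = 40841/23137 + (71 + 2*194)/(-14035) = 40841*(1/23137) + (71 + 388)*(-1/14035) = 40841/23137 + 459*(-1/14035) = 40841/23137 - 459/14035 = 562583552/324727795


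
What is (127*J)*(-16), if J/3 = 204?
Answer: -1243584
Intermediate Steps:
J = 612 (J = 3*204 = 612)
(127*J)*(-16) = (127*612)*(-16) = 77724*(-16) = -1243584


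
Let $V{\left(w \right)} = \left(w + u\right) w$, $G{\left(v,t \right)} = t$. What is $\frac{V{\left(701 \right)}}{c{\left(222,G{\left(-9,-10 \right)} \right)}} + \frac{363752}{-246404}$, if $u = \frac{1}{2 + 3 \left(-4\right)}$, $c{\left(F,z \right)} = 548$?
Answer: $\frac{302166407469}{337573480} \approx 895.11$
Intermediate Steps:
$u = - \frac{1}{10}$ ($u = \frac{1}{2 - 12} = \frac{1}{-10} = - \frac{1}{10} \approx -0.1$)
$V{\left(w \right)} = w \left(- \frac{1}{10} + w\right)$ ($V{\left(w \right)} = \left(w - \frac{1}{10}\right) w = \left(- \frac{1}{10} + w\right) w = w \left(- \frac{1}{10} + w\right)$)
$\frac{V{\left(701 \right)}}{c{\left(222,G{\left(-9,-10 \right)} \right)}} + \frac{363752}{-246404} = \frac{701 \left(- \frac{1}{10} + 701\right)}{548} + \frac{363752}{-246404} = 701 \cdot \frac{7009}{10} \cdot \frac{1}{548} + 363752 \left(- \frac{1}{246404}\right) = \frac{4913309}{10} \cdot \frac{1}{548} - \frac{90938}{61601} = \frac{4913309}{5480} - \frac{90938}{61601} = \frac{302166407469}{337573480}$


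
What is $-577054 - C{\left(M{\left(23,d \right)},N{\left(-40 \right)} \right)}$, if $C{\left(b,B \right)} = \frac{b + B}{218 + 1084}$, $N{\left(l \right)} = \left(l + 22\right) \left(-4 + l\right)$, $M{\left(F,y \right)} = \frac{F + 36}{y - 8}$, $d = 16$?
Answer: $- \frac{6010600859}{10416} \approx -5.7706 \cdot 10^{5}$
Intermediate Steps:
$M{\left(F,y \right)} = \frac{36 + F}{-8 + y}$
$N{\left(l \right)} = \left(-4 + l\right) \left(22 + l\right)$ ($N{\left(l \right)} = \left(22 + l\right) \left(-4 + l\right) = \left(-4 + l\right) \left(22 + l\right)$)
$C{\left(b,B \right)} = \frac{B}{1302} + \frac{b}{1302}$ ($C{\left(b,B \right)} = \frac{B + b}{1302} = \left(B + b\right) \frac{1}{1302} = \frac{B}{1302} + \frac{b}{1302}$)
$-577054 - C{\left(M{\left(23,d \right)},N{\left(-40 \right)} \right)} = -577054 - \left(\frac{-88 + \left(-40\right)^{2} + 18 \left(-40\right)}{1302} + \frac{\frac{1}{-8 + 16} \left(36 + 23\right)}{1302}\right) = -577054 - \left(\frac{-88 + 1600 - 720}{1302} + \frac{\frac{1}{8} \cdot 59}{1302}\right) = -577054 - \left(\frac{1}{1302} \cdot 792 + \frac{\frac{1}{8} \cdot 59}{1302}\right) = -577054 - \left(\frac{132}{217} + \frac{1}{1302} \cdot \frac{59}{8}\right) = -577054 - \left(\frac{132}{217} + \frac{59}{10416}\right) = -577054 - \frac{6395}{10416} = - \frac{6010600859}{10416}$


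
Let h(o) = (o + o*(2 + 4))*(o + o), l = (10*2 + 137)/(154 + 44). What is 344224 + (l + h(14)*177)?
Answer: 164322733/198 ≈ 8.2991e+5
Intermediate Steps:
l = 157/198 (l = (20 + 137)/198 = 157*(1/198) = 157/198 ≈ 0.79293)
h(o) = 14*o**2 (h(o) = (o + o*6)*(2*o) = (o + 6*o)*(2*o) = (7*o)*(2*o) = 14*o**2)
344224 + (l + h(14)*177) = 344224 + (157/198 + (14*14**2)*177) = 344224 + (157/198 + (14*196)*177) = 344224 + (157/198 + 2744*177) = 344224 + (157/198 + 485688) = 344224 + 96166381/198 = 164322733/198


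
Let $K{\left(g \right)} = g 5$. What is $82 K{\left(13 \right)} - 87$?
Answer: $5243$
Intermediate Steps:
$K{\left(g \right)} = 5 g$
$82 K{\left(13 \right)} - 87 = 82 \cdot 5 \cdot 13 - 87 = 82 \cdot 65 - 87 = 5330 - 87 = 5243$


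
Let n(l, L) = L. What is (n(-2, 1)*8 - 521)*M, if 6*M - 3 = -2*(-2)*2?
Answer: -1881/2 ≈ -940.50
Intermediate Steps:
M = 11/6 (M = ½ + (-2*(-2)*2)/6 = ½ + (4*2)/6 = ½ + (⅙)*8 = ½ + 4/3 = 11/6 ≈ 1.8333)
(n(-2, 1)*8 - 521)*M = (1*8 - 521)*(11/6) = (8 - 521)*(11/6) = -513*11/6 = -1881/2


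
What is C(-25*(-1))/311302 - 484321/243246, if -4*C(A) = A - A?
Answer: -484321/243246 ≈ -1.9911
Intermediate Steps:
C(A) = 0 (C(A) = -(A - A)/4 = -¼*0 = 0)
C(-25*(-1))/311302 - 484321/243246 = 0/311302 - 484321/243246 = 0*(1/311302) - 484321*1/243246 = 0 - 484321/243246 = -484321/243246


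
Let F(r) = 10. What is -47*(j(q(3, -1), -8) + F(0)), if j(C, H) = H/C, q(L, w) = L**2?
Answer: -3854/9 ≈ -428.22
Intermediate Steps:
-47*(j(q(3, -1), -8) + F(0)) = -47*(-8/(3**2) + 10) = -47*(-8/9 + 10) = -47*82/9 = -3854/9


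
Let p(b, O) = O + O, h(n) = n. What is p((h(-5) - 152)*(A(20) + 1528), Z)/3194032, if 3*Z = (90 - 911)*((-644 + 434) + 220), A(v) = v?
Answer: -4105/2395524 ≈ -0.0017136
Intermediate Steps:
Z = -8210/3 (Z = ((90 - 911)*((-644 + 434) + 220))/3 = (-821*(-210 + 220))/3 = (-821*10)/3 = (⅓)*(-8210) = -8210/3 ≈ -2736.7)
p(b, O) = 2*O
p((h(-5) - 152)*(A(20) + 1528), Z)/3194032 = (2*(-8210/3))/3194032 = -16420/3*1/3194032 = -4105/2395524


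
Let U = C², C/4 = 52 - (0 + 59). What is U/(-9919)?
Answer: -112/1417 ≈ -0.079040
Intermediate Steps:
C = -28 (C = 4*(52 - (0 + 59)) = 4*(52 - 1*59) = 4*(52 - 59) = 4*(-7) = -28)
U = 784 (U = (-28)² = 784)
U/(-9919) = 784/(-9919) = 784*(-1/9919) = -112/1417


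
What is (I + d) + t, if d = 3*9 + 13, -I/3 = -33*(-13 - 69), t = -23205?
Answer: -31283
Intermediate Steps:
I = -8118 (I = -(-99)*(-13 - 69) = -(-99)*(-82) = -3*2706 = -8118)
d = 40 (d = 27 + 13 = 40)
(I + d) + t = (-8118 + 40) - 23205 = -8078 - 23205 = -31283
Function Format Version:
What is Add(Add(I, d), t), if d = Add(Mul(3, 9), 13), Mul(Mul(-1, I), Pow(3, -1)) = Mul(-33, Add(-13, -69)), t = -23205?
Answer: -31283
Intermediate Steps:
I = -8118 (I = Mul(-3, Mul(-33, Add(-13, -69))) = Mul(-3, Mul(-33, -82)) = Mul(-3, 2706) = -8118)
d = 40 (d = Add(27, 13) = 40)
Add(Add(I, d), t) = Add(Add(-8118, 40), -23205) = Add(-8078, -23205) = -31283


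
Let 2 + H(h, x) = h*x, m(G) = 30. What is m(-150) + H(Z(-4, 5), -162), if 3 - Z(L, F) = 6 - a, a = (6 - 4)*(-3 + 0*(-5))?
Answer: 1486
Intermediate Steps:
a = -6 (a = 2*(-3 + 0) = 2*(-3) = -6)
Z(L, F) = -9 (Z(L, F) = 3 - (6 - 1*(-6)) = 3 - (6 + 6) = 3 - 1*12 = 3 - 12 = -9)
H(h, x) = -2 + h*x
m(-150) + H(Z(-4, 5), -162) = 30 + (-2 - 9*(-162)) = 30 + (-2 + 1458) = 30 + 1456 = 1486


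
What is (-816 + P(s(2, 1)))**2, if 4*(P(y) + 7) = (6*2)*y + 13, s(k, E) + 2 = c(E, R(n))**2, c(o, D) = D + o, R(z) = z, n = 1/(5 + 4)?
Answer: 7882065961/11664 ≈ 6.7576e+5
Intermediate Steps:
n = 1/9 ≈ 0.11111
s(k, E) = -2 + (1/9 + E)**2
P(y) = -15/4 + 3*y (P(y) = -7 + ((6*2)*y + 13)/4 = -7 + (12*y + 13)/4 = -7 + (13 + 12*y)/4 = -7 + (13/4 + 3*y) = -15/4 + 3*y)
(-816 + P(s(2, 1)))**2 = (-816 + (-15/4 + 3*(-2 + (1 + 9*1)**2/81)))**2 = (-816 + (-15/4 + 3*(-2 + (1 + 9)**2/81)))**2 = (-816 + (-15/4 + 3*(-2 + (1/81)*10**2)))**2 = (-816 + (-15/4 + 3*(-2 + (1/81)*100)))**2 = (-816 + (-15/4 + 3*(-2 + 100/81)))**2 = (-816 + (-15/4 + 3*(-62/81)))**2 = (-816 + (-15/4 - 62/27))**2 = (-816 - 653/108)**2 = (-88781/108)**2 = 7882065961/11664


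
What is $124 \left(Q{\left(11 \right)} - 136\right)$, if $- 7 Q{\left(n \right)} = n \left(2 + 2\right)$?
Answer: $- \frac{123504}{7} \approx -17643.0$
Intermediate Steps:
$Q{\left(n \right)} = - \frac{4 n}{7}$ ($Q{\left(n \right)} = - \frac{n \left(2 + 2\right)}{7} = - \frac{n 4}{7} = - \frac{4 n}{7}$)
$124 \left(Q{\left(11 \right)} - 136\right) = 124 \left(\left(- \frac{4}{7}\right) 11 - 136\right) = 124 \left(- \frac{44}{7} - 136\right) = 124 \left(- \frac{996}{7}\right) = - \frac{123504}{7}$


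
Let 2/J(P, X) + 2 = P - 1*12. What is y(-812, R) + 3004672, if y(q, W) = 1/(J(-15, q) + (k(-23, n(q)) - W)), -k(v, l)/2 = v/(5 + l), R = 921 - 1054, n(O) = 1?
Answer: 36753147991/12232 ≈ 3.0047e+6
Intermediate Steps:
J(P, X) = 2/(-14 + P) (J(P, X) = 2/(-2 + (P - 1*12)) = 2/(-2 + (P - 12)) = 2/(-2 + (-12 + P)) = 2/(-14 + P))
R = -133
k(v, l) = -2*v/(5 + l)
y(q, W) = 1/(661/87 - W) (y(q, W) = 1/(2/(-14 - 15) + (-2*(-23)/(5 + 1) - W)) = 1/(2/(-29) + (-2*(-23)/6 - W)) = 1/(2*(-1/29) + (-2*(-23)*⅙ - W)) = 1/(-2/29 + (23/3 - W)) = 1/(661/87 - W))
y(-812, R) + 3004672 = -87/(-661 + 87*(-133)) + 3004672 = -87/(-661 - 11571) + 3004672 = -87/(-12232) + 3004672 = -87*(-1/12232) + 3004672 = 87/12232 + 3004672 = 36753147991/12232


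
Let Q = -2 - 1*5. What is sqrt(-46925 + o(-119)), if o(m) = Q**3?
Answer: 6*I*sqrt(1313) ≈ 217.41*I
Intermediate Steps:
Q = -7 (Q = -2 - 5 = -7)
o(m) = -343 (o(m) = (-7)**3 = -343)
sqrt(-46925 + o(-119)) = sqrt(-46925 - 343) = sqrt(-47268) = 6*I*sqrt(1313)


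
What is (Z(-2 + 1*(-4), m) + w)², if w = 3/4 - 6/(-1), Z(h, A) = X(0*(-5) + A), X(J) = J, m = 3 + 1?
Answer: 1849/16 ≈ 115.56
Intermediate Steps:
m = 4
Z(h, A) = A (Z(h, A) = 0*(-5) + A = 0 + A = A)
w = 27/4 (w = 3*(¼) - 6*(-1) = ¾ + 6 = 27/4 ≈ 6.7500)
(Z(-2 + 1*(-4), m) + w)² = (4 + 27/4)² = (43/4)² = 1849/16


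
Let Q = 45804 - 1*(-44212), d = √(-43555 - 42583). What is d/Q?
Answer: I*√86138/90016 ≈ 0.0032605*I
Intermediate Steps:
d = I*√86138 (d = √(-86138) = I*√86138 ≈ 293.49*I)
Q = 90016 (Q = 45804 + 44212 = 90016)
d/Q = (I*√86138)/90016 = (I*√86138)*(1/90016) = I*√86138/90016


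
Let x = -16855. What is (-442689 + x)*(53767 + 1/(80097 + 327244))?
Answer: -10064704546462112/407341 ≈ -2.4708e+10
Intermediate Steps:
(-442689 + x)*(53767 + 1/(80097 + 327244)) = (-442689 - 16855)*(53767 + 1/(80097 + 327244)) = -459544*(53767 + 1/407341) = -459544*21901503548/407341 = -10064704546462112/407341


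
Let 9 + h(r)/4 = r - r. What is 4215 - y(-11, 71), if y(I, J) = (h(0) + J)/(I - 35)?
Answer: 193925/46 ≈ 4215.8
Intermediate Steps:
h(r) = -36 (h(r) = -36 + 4*(r - r) = -36 + 4*0 = -36 + 0 = -36)
y(I, J) = (-36 + J)/(-35 + I) (y(I, J) = (-36 + J)/(I - 35) = (-36 + J)/(-35 + I))
4215 - y(-11, 71) = 4215 - (-36 + 71)/(-35 - 11) = 4215 - 35/(-46) = 4215 - (-1)*35/46 = 4215 - 1*(-35/46) = 4215 + 35/46 = 193925/46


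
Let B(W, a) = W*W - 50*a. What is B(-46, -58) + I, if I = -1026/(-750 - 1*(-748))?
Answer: 5529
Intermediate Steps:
B(W, a) = W² - 50*a
I = 513 (I = -1026/(-750 + 748) = -1026/(-2) = -1026*(-½) = 513)
B(-46, -58) + I = ((-46)² - 50*(-58)) + 513 = (2116 + 2900) + 513 = 5016 + 513 = 5529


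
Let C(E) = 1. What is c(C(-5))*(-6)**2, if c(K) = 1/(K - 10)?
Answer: -4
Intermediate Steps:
c(K) = 1/(-10 + K)
c(C(-5))*(-6)**2 = (-6)**2/(-10 + 1) = 36/(-9) = -1/9*36 = -4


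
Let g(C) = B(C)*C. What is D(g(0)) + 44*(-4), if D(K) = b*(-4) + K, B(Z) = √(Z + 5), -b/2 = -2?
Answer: -192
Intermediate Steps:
b = 4 (b = -2*(-2) = 4)
B(Z) = √(5 + Z)
g(C) = C*√(5 + C) (g(C) = √(5 + C)*C = C*√(5 + C))
D(K) = -16 + K (D(K) = 4*(-4) + K = -16 + K)
D(g(0)) + 44*(-4) = (-16 + 0*√(5 + 0)) + 44*(-4) = (-16 + 0*√5) - 176 = (-16 + 0) - 176 = -16 - 176 = -192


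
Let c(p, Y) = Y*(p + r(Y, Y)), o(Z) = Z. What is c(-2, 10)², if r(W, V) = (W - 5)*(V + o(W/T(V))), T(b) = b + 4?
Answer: 13032100/49 ≈ 2.6596e+5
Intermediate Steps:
T(b) = 4 + b
r(W, V) = (-5 + W)*(V + W/(4 + V)) (r(W, V) = (W - 5)*(V + W/(4 + V)) = (-5 + W)*(V + W/(4 + V)))
c(p, Y) = Y*(p + (Y² - 5*Y + Y*(-5 + Y)*(4 + Y))/(4 + Y))
c(-2, 10)² = (10*(10³ - 25*10 + 4*(-2) + 10*(-2))/(4 + 10))² = (10*(1000 - 250 - 8 - 20)/14)² = (10*(1/14)*722)² = (3610/7)² = 13032100/49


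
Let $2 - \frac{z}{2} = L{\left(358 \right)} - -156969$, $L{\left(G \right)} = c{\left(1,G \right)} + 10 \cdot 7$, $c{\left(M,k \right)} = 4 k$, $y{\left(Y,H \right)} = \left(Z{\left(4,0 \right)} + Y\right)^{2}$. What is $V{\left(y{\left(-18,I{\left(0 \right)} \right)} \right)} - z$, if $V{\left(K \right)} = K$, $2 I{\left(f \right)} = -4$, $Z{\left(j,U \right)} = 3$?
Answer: $317163$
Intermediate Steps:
$I{\left(f \right)} = -2$ ($I{\left(f \right)} = \frac{1}{2} \left(-4\right) = -2$)
$y{\left(Y,H \right)} = \left(3 + Y\right)^{2}$
$L{\left(G \right)} = 70 + 4 G$ ($L{\left(G \right)} = 4 G + 10 \cdot 7 = 4 G + 70 = 70 + 4 G$)
$z = -316938$ ($z = 4 - 2 \left(\left(70 + 4 \cdot 358\right) - -156969\right) = 4 - 2 \left(\left(70 + 1432\right) + 156969\right) = 4 - 2 \left(1502 + 156969\right) = 4 - 316942 = -316938$)
$V{\left(y{\left(-18,I{\left(0 \right)} \right)} \right)} - z = \left(3 - 18\right)^{2} - -316938 = \left(-15\right)^{2} + 316938 = 225 + 316938 = 317163$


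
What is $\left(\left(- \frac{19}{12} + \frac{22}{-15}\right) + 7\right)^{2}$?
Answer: $\frac{6241}{400} \approx 15.602$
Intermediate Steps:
$\left(\left(- \frac{19}{12} + \frac{22}{-15}\right) + 7\right)^{2} = \left(\left(\left(-19\right) \frac{1}{12} + 22 \left(- \frac{1}{15}\right)\right) + 7\right)^{2} = \left(\left(- \frac{19}{12} - \frac{22}{15}\right) + 7\right)^{2} = \left(- \frac{61}{20} + 7\right)^{2} = \left(\frac{79}{20}\right)^{2} = \frac{6241}{400}$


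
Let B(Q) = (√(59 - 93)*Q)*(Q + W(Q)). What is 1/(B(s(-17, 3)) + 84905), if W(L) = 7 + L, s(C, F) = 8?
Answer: 84905/7210010129 - 184*I*√34/7210010129 ≈ 1.1776e-5 - 1.4881e-7*I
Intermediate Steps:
B(Q) = I*Q*√34*(7 + 2*Q) (B(Q) = (√(59 - 93)*Q)*(Q + (7 + Q)) = (√(-34)*Q)*(7 + 2*Q) = ((I*√34)*Q)*(7 + 2*Q) = (I*Q*√34)*(7 + 2*Q) = I*Q*√34*(7 + 2*Q))
1/(B(s(-17, 3)) + 84905) = 1/(I*8*√34*(7 + 2*8) + 84905) = 1/(I*8*√34*(7 + 16) + 84905) = 1/(I*8*√34*23 + 84905) = 1/(184*I*√34 + 84905) = 1/(84905 + 184*I*√34)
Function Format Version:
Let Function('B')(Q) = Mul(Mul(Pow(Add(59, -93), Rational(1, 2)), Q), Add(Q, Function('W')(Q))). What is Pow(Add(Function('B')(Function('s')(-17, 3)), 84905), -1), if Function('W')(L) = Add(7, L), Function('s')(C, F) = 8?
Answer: Add(Rational(84905, 7210010129), Mul(Rational(-184, 7210010129), I, Pow(34, Rational(1, 2)))) ≈ Add(1.1776e-5, Mul(-1.4881e-7, I))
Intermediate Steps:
Function('B')(Q) = Mul(I, Q, Pow(34, Rational(1, 2)), Add(7, Mul(2, Q))) (Function('B')(Q) = Mul(Mul(Pow(Add(59, -93), Rational(1, 2)), Q), Add(Q, Add(7, Q))) = Mul(Mul(Pow(-34, Rational(1, 2)), Q), Add(7, Mul(2, Q))) = Mul(Mul(Mul(I, Pow(34, Rational(1, 2))), Q), Add(7, Mul(2, Q))) = Mul(Mul(I, Q, Pow(34, Rational(1, 2))), Add(7, Mul(2, Q))) = Mul(I, Q, Pow(34, Rational(1, 2)), Add(7, Mul(2, Q))))
Pow(Add(Function('B')(Function('s')(-17, 3)), 84905), -1) = Pow(Add(Mul(I, 8, Pow(34, Rational(1, 2)), Add(7, Mul(2, 8))), 84905), -1) = Pow(Add(Mul(I, 8, Pow(34, Rational(1, 2)), Add(7, 16)), 84905), -1) = Pow(Add(Mul(I, 8, Pow(34, Rational(1, 2)), 23), 84905), -1) = Pow(Add(Mul(184, I, Pow(34, Rational(1, 2))), 84905), -1) = Pow(Add(84905, Mul(184, I, Pow(34, Rational(1, 2)))), -1)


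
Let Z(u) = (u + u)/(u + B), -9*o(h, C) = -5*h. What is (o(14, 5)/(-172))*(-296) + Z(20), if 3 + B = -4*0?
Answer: 103540/6579 ≈ 15.738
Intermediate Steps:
o(h, C) = 5*h/9 (o(h, C) = -(-5)*h/9 = 5*h/9)
B = -3 (B = -3 - 4*0 = -3 + 0 = -3)
Z(u) = 2*u/(-3 + u) (Z(u) = (u + u)/(u - 3) = (2*u)/(-3 + u) = 2*u/(-3 + u))
(o(14, 5)/(-172))*(-296) + Z(20) = (((5/9)*14)/(-172))*(-296) + 2*20/(-3 + 20) = ((70/9)*(-1/172))*(-296) + 2*20/17 = -35/774*(-296) + 2*20*(1/17) = 5180/387 + 40/17 = 103540/6579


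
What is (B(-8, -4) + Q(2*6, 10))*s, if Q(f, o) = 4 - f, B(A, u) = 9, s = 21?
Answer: 21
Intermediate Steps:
(B(-8, -4) + Q(2*6, 10))*s = (9 + (4 - 2*6))*21 = (9 + (4 - 1*12))*21 = (9 + (4 - 12))*21 = (9 - 8)*21 = 1*21 = 21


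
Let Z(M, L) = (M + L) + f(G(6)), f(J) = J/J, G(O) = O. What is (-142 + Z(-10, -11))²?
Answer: 26244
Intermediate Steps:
f(J) = 1
Z(M, L) = 1 + L + M (Z(M, L) = (M + L) + 1 = (L + M) + 1 = 1 + L + M)
(-142 + Z(-10, -11))² = (-142 + (1 - 11 - 10))² = (-142 - 20)² = (-162)² = 26244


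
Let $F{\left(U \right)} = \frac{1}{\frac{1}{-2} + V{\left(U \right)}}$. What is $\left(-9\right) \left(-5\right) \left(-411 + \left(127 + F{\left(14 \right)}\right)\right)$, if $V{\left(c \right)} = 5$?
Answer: $-12770$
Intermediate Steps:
$F{\left(U \right)} = \frac{2}{9}$ ($F{\left(U \right)} = \frac{1}{\frac{1}{-2} + 5} = \frac{1}{- \frac{1}{2} + 5} = \frac{1}{\frac{9}{2}} = \frac{2}{9}$)
$\left(-9\right) \left(-5\right) \left(-411 + \left(127 + F{\left(14 \right)}\right)\right) = \left(-9\right) \left(-5\right) \left(-411 + \left(127 + \frac{2}{9}\right)\right) = 45 \left(-411 + \frac{1145}{9}\right) = 45 \left(- \frac{2554}{9}\right) = -12770$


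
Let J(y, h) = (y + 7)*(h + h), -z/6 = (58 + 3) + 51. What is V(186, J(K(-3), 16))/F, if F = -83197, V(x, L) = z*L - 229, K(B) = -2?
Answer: 107749/83197 ≈ 1.2951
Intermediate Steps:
z = -672 (z = -6*((58 + 3) + 51) = -6*(61 + 51) = -6*112 = -672)
J(y, h) = 2*h*(7 + y) (J(y, h) = (7 + y)*(2*h) = 2*h*(7 + y))
V(x, L) = -229 - 672*L (V(x, L) = -672*L - 229 = -229 - 672*L)
V(186, J(K(-3), 16))/F = (-229 - 1344*16*(7 - 2))/(-83197) = (-229 - 1344*16*5)*(-1/83197) = (-229 - 672*160)*(-1/83197) = (-229 - 107520)*(-1/83197) = -107749*(-1/83197) = 107749/83197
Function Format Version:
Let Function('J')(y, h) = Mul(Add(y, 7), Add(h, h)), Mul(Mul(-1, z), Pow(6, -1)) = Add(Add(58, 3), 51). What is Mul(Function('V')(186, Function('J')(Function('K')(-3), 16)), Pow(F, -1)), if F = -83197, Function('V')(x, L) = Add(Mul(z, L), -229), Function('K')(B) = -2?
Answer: Rational(107749, 83197) ≈ 1.2951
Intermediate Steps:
z = -672 (z = Mul(-6, Add(Add(58, 3), 51)) = Mul(-6, Add(61, 51)) = Mul(-6, 112) = -672)
Function('J')(y, h) = Mul(2, h, Add(7, y)) (Function('J')(y, h) = Mul(Add(7, y), Mul(2, h)) = Mul(2, h, Add(7, y)))
Function('V')(x, L) = Add(-229, Mul(-672, L)) (Function('V')(x, L) = Add(Mul(-672, L), -229) = Add(-229, Mul(-672, L)))
Mul(Function('V')(186, Function('J')(Function('K')(-3), 16)), Pow(F, -1)) = Mul(Add(-229, Mul(-672, Mul(2, 16, Add(7, -2)))), Pow(-83197, -1)) = Mul(Add(-229, Mul(-672, Mul(2, 16, 5))), Rational(-1, 83197)) = Mul(Add(-229, Mul(-672, 160)), Rational(-1, 83197)) = Mul(Add(-229, -107520), Rational(-1, 83197)) = Mul(-107749, Rational(-1, 83197)) = Rational(107749, 83197)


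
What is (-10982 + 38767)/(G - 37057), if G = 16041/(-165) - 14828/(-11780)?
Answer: -900095075/1203570121 ≈ -0.74785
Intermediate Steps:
G = -3108606/32395 (G = 16041*(-1/165) - 14828*(-1/11780) = -5347/55 + 3707/2945 = -3108606/32395 ≈ -95.959)
(-10982 + 38767)/(G - 37057) = (-10982 + 38767)/(-3108606/32395 - 37057) = 27785/(-1203570121/32395) = 27785*(-32395/1203570121) = -900095075/1203570121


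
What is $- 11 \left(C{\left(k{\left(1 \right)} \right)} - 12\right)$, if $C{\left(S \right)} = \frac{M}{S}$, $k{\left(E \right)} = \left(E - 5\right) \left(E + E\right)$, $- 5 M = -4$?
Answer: $\frac{1331}{10} \approx 133.1$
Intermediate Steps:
$M = \frac{4}{5}$ ($M = \left(- \frac{1}{5}\right) \left(-4\right) = \frac{4}{5} \approx 0.8$)
$k{\left(E \right)} = 2 E \left(-5 + E\right)$ ($k{\left(E \right)} = \left(-5 + E\right) 2 E = 2 E \left(-5 + E\right)$)
$C{\left(S \right)} = \frac{4}{5 S}$
$- 11 \left(C{\left(k{\left(1 \right)} \right)} - 12\right) = - 11 \left(\frac{4}{5 \cdot 2 \cdot 1 \left(-5 + 1\right)} - 12\right) = - 11 \left(\frac{4}{5 \cdot 2 \cdot 1 \left(-4\right)} - 12\right) = - 11 \left(\frac{4}{5 \left(-8\right)} - 12\right) = - 11 \left(\frac{4}{5} \left(- \frac{1}{8}\right) - 12\right) = - 11 \left(- \frac{1}{10} - 12\right) = \left(-11\right) \left(- \frac{121}{10}\right) = \frac{1331}{10}$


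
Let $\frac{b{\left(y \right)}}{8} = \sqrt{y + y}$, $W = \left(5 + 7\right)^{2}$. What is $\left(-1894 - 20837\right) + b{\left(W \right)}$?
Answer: $-22731 + 96 \sqrt{2} \approx -22595.0$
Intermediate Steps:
$W = 144$ ($W = 12^{2} = 144$)
$b{\left(y \right)} = 8 \sqrt{2} \sqrt{y}$ ($b{\left(y \right)} = 8 \sqrt{y + y} = 8 \sqrt{2 y} = 8 \sqrt{2} \sqrt{y}$)
$\left(-1894 - 20837\right) + b{\left(W \right)} = \left(-1894 - 20837\right) + 8 \sqrt{2} \sqrt{144} = -22731 + 8 \sqrt{2} \cdot 12 = -22731 + 96 \sqrt{2}$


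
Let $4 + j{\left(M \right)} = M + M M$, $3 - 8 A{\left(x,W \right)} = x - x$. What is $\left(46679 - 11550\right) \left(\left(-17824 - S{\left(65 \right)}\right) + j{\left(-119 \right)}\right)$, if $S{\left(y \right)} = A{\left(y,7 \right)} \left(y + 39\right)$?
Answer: $-134368425$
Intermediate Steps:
$A{\left(x,W \right)} = \frac{3}{8}$ ($A{\left(x,W \right)} = \frac{3}{8} - \frac{x - x}{8} = \frac{3}{8} - 0 = \frac{3}{8} + 0 = \frac{3}{8}$)
$j{\left(M \right)} = -4 + M + M^{2}$ ($j{\left(M \right)} = -4 + \left(M + M M\right) = -4 + \left(M + M^{2}\right) = -4 + M + M^{2}$)
$S{\left(y \right)} = \frac{117}{8} + \frac{3 y}{8}$ ($S{\left(y \right)} = \frac{3 \left(y + 39\right)}{8} = \frac{3 \left(39 + y\right)}{8} = \frac{117}{8} + \frac{3 y}{8}$)
$\left(46679 - 11550\right) \left(\left(-17824 - S{\left(65 \right)}\right) + j{\left(-119 \right)}\right) = \left(46679 - 11550\right) \left(\left(-17824 - \left(\frac{117}{8} + \frac{3}{8} \cdot 65\right)\right) - \left(123 - 14161\right)\right) = 35129 \left(\left(-17824 - \left(\frac{117}{8} + \frac{195}{8}\right)\right) - -14038\right) = 35129 \left(\left(-17824 - 39\right) + 14038\right) = 35129 \left(-17863 + 14038\right) = 35129 \left(-3825\right) = -134368425$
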